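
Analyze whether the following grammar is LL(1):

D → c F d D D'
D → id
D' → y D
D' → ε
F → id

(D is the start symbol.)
No. Predict set conflict for D': { 'y' }

A grammar is LL(1) if for each non-terminal N with multiple productions, the predict sets of those productions are pairwise disjoint, where PREDICT(N → α) = (FIRST(α) \ {ε}) ∪ (FOLLOW(N) if α ⇒* ε).

Relevant sets:
  FOLLOW(D') = { $, 'y' }

For D:
  PREDICT(D → c F d D D') = { 'c' }
  PREDICT(D → id) = { 'id' }
For D':
  PREDICT(D' → y D) = { 'y' }
  PREDICT(D' → ε) = { $, 'y' }
F has a single production, so nothing to check there.

Conflict found: Predict set conflict for D': { 'y' }
The grammar is NOT LL(1).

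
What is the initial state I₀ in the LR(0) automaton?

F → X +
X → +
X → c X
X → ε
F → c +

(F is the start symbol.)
First, augment the grammar with F' → F
I₀ = CLOSURE({ [F' → . F] }):
  [F' → . F] has the dot before F: add [F → . X +], [F → . c +]
  [F → . X +] has the dot before X: add [X → . +], [X → . c X], [X → .]
No further items can be added.

I₀ = { [F → . X +], [F → . c +], [F' → . F], [X → . +], [X → . c X], [X → .] }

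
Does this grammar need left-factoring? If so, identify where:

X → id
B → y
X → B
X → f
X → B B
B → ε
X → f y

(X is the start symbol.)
Yes, X has productions with common prefix 'B'; X has productions with common prefix 'f'

Left-factoring is needed when two productions for the same non-terminal
share a common prefix on the right-hand side.

Productions for X:
  X → id
  X → B
  X → f
  X → B B
  X → f y
Productions for B:
  B → y
  B → ε

Found common prefix 'B' in productions for X
Found common prefix 'f' in productions for X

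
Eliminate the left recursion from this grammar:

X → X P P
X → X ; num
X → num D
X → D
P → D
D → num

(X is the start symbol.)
X → num D X'
X → D X'
X' → P P X'
X' → ; num X'
X' → ε
P → D
D → num

X is directly left-recursive. The standard transformation for
  A → A α₁ | ... | A α_m | β₁ | ... | β_n
is
  A  → β₁ A' | ... | β_n A'
  A' → α₁ A' | ... | α_m A' | ε

X → num D becomes X → num D X'
X → D becomes X → D X'
X → X P P becomes X' → P P X'
X → X ; num becomes X' → ; num X'
Add X' → ε

Productions for other non-terminals are unchanged:
  P → D
  D → num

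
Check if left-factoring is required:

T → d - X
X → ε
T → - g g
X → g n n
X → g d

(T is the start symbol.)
Yes, X has productions with common prefix 'g'

Left-factoring is needed when two productions for the same non-terminal
share a common prefix on the right-hand side.

Productions for T:
  T → d - X
  T → - g g
Productions for X:
  X → ε
  X → g n n
  X → g d

Found common prefix 'g' in productions for X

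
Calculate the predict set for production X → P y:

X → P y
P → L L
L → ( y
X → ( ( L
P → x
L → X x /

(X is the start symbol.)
{ '(', 'x' }

PREDICT(X → P y) = (FIRST(RHS) \ {ε}) ∪ (FOLLOW(X) if ε ∈ FIRST(RHS), i.e. RHS ⇒* ε)
FIRST(P) = { '(', 'x' }
FIRST(P y) = { '(', 'x' }
ε ∉ FIRST(P y), so FOLLOW(X) is not added.
PREDICT(X → P y) = { '(', 'x' }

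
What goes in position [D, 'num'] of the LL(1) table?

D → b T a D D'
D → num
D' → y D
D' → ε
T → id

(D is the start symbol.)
To find M[D, 'num'], we find productions for D where 'num' is in the predict set (PREDICT(N → α) = (FIRST(α) \ {ε}) ∪ (FOLLOW(N) if α ⇒* ε)).

D → b T a D D': PREDICT = { 'b' }
D → num: PREDICT = { 'num' }
  'num' is in predict set, so this production goes in M[D, 'num']

M[D, 'num'] = D → num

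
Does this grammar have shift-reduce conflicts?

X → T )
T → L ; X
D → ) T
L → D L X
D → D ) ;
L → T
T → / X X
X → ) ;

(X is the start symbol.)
Yes — I5: [L → T .] vs [X → T . )]

A shift-reduce conflict occurs when an LR(0) state has both:
  - a complete (reduce) item [A → α .] (dot at the end), and
  - a shift item [B → β . c γ] (dot before a terminal).

Augment with X' → X and build the canonical LR(0) collection (I0 = CLOSURE({[X' → . X]}), then GOTO on every symbol after a dot until no new states appear). It has 20 states:
  I0: { [D → . ) T], [D → . D ) ;], [L → . D L X], [L → . T], [T → . / X X], [T → . L ; X], [X → . ) ;], [X → . T )], [X' → . X] }  — shift
  I1: { [D → ) . T], [D → . ) T], [D → . D ) ;], [L → . D L X], [L → . T], [T → . / X X], [T → . L ; X], [X → ) . ;] }  — shift
  I2: { [D → . ) T], [D → . D ) ;], [L → . D L X], [L → . T], [T → . / X X], [T → . L ; X], [T → / . X X], [X → . ) ;], [X → . T )] }  — shift
  I3: { [D → . ) T], [D → . D ) ;], [D → D . ) ;], [L → . D L X], [L → . T], [L → D . L X], [T → . / X X], [T → . L ; X] }  — shift
  I4: { [T → L . ; X] }  — shift
  I5: { [L → T .], [X → T . )] }  — shift, reduce
  I6: { [X' → X .] }  — accept
  I7: { [X → T ) .] }  — reduce
  I8: { [D → . ) T], [D → . D ) ;], [L → . D L X], [L → . T], [T → . / X X], [T → . L ; X], [T → L ; . X], [X → . ) ;], [X → . T )] }  — shift
  I9: { [T → L ; X .] }  — reduce
  I10: { [D → ) . T], [D → . ) T], [D → . D ) ;], [D → D ) . ;], [L → . D L X], [L → . T], [T → . / X X], [T → . L ; X] }  — shift
  I11: { [D → . ) T], [D → . D ) ;], [L → . D L X], [L → . T], [L → D L . X], [T → . / X X], [T → . L ; X], [T → L . ; X], [X → . ) ;], [X → . T )] }  — shift
  I12: { [L → T .] }  — reduce
  I13: { [L → D L X .] }  — reduce
  I14: { [D → ) . T], [D → . ) T], [D → . D ) ;], [L → . D L X], [L → . T], [T → . / X X], [T → . L ; X] }  — shift
  I15: { [D → D ) ; .] }  — reduce
  I16: { [D → ) T .], [L → T .] }  — 2 reduces
  I17: { [D → . ) T], [D → . D ) ;], [L → . D L X], [L → . T], [T → . / X X], [T → . L ; X], [T → / X . X], [X → . ) ;], [X → . T )] }  — shift
  I18: { [T → / X X .] }  — reduce
  I19: { [X → ) ; .] }  — reduce

I5 contains reduce item [L → T .] and shift item [X → T . )] — shift-reduce conflict.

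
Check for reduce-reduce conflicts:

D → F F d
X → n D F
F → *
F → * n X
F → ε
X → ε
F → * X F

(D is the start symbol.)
Yes — I1: [F → * .] vs [X → .]; I7: [F → .] vs [X → .]

Augment with D' → D and build the canonical LR(0) collection (I0 = CLOSURE({[D' → . D]}), then GOTO on every symbol after a dot until no new states appear). It has 13 states:
  I0: { [D → . F F d], [D' → . D], [F → . * X F], [F → . * n X], [F → . *], [F → .] }  — shift, reduce
  I1: { [F → * . X F], [F → * . n X], [F → * .], [X → . n D F], [X → .] }  — shift, 2 reduces
  I2: { [D' → D .] }  — accept
  I3: { [D → F . F d], [F → . * X F], [F → . * n X], [F → . *], [F → .] }  — shift, reduce
  I4: { [D → F F . d] }  — shift
  I5: { [D → F F d .] }  — reduce
  I6: { [F → * X . F], [F → . * X F], [F → . * n X], [F → . *], [F → .] }  — shift, reduce
  I7: { [D → . F F d], [F → * n . X], [F → . * X F], [F → . * n X], [F → . *], [F → .], [X → . n D F], [X → .], [X → n . D F] }  — shift, 2 reduces
  I8: { [F → . * X F], [F → . * n X], [F → . *], [F → .], [X → n D . F] }  — shift, reduce
  I9: { [F → * n X .] }  — reduce
  I10: { [D → . F F d], [F → . * X F], [F → . * n X], [F → . *], [F → .], [X → n . D F] }  — shift, reduce
  I11: { [X → n D F .] }  — reduce
  I12: { [F → * X F .] }  — reduce

I1 contains complete items [F → * .], [X → .] — reduce-reduce conflict.
I7 contains complete items [F → .], [X → .] — reduce-reduce conflict.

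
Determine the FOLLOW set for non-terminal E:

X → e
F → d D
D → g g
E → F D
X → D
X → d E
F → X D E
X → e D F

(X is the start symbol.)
{ $, 'g' }

To compute FOLLOW(E), find every occurrence of E on a right-hand side N → α E β: add FIRST(β) \ {ε}, and if β is empty or nullable also add FOLLOW(N). Iterate to a fixed point.

In X → d E: E is at the end, add FOLLOW(X)
In F → X D E: E is at the end, add FOLLOW(F)

The FOLLOW sets referred to above (computed the same way, to a fixed point):
  FOLLOW(X) = { $, 'g' }
  FOLLOW(F) = { $, 'g' }

Taking the union: FOLLOW(E) = { $, 'g' }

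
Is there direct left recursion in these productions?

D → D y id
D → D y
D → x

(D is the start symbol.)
Yes, D is left-recursive

Direct left recursion occurs when N → N α for some non-terminal N (the right-hand side begins with the left-hand side itself).

D → D y id: LEFT RECURSIVE (starts with D)
D → D y: LEFT RECURSIVE (starts with D)
D → x: starts with x

The grammar has direct left recursion on: D.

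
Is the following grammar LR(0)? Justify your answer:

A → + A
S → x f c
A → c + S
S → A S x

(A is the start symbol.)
Yes, the grammar is LR(0)

Augment with A' → A and build the canonical LR(0) collection (I0 = CLOSURE({[A' → . A]}), then GOTO on every symbol after a dot until no new states appear). It has 13 states:
  I0: { [A → . + A], [A → . c + S], [A' → . A] }  — shift
  I1: { [A → + . A], [A → . + A], [A → . c + S] }  — shift
  I2: { [A' → A .] }  — accept
  I3: { [A → c . + S] }  — shift
  I4: { [A → . + A], [A → . c + S], [A → c + . S], [S → . A S x], [S → . x f c] }  — shift
  I5: { [A → . + A], [A → . c + S], [S → . A S x], [S → . x f c], [S → A . S x] }  — shift
  I6: { [A → c + S .] }  — reduce
  I7: { [S → x . f c] }  — shift
  I8: { [S → x f . c] }  — shift
  I9: { [S → x f c .] }  — reduce
  I10: { [S → A S . x] }  — shift
  I11: { [S → A S x .] }  — reduce
  I12: { [A → + A .] }  — reduce

Every state is either a pure shift/goto state or contains exactly one complete item and nothing to shift — no conflicts. The grammar is LR(0).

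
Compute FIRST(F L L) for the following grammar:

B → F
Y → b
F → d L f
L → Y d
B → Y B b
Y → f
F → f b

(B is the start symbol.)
{ 'd', 'f' }

FIRST sets of the non-terminals involved (from the grammar, by fixed-point iteration):
  FIRST(F) = { 'd', 'f' }

To compute FIRST(F L L), process the symbols left to right:
Symbol F is a non-terminal. Add FIRST(F) \ {ε} = { 'd', 'f' }
F is not nullable (ε ∉ FIRST(F)), so stop here.
FIRST(F L L) = { 'd', 'f' }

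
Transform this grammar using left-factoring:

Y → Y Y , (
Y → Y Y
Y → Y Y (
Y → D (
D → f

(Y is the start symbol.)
Left-factoring transforms A → αβ₁ | αβ₂ into A → αA' and A' → β₁ | β₂
(α is the longest common prefix among the alternatives). Repeat until
no nonterminal has two alternatives with a common prefix.

Round 1: Y has alternatives sharing prefix 'Y Y'. Introduce Y': Y → Y Y Y'
  Add: Y' → , (
  Add: Y' → ε
  Add: Y' → (

No remaining common prefixes — done.

Resulting grammar:
Y → Y Y Y'
Y' → , (
Y' → ε
Y' → (
Y → D (
D → f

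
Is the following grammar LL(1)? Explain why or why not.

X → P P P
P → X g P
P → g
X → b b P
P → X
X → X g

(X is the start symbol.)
A grammar is LL(1) if for each non-terminal N with multiple productions, the predict sets of those productions are pairwise disjoint, where PREDICT(N → α) = (FIRST(α) \ {ε}) ∪ (FOLLOW(N) if α ⇒* ε).

Relevant sets:
  FIRST(P) = { 'b', 'g' }
  FIRST(X) = { 'b', 'g' }

For X:
  PREDICT(X → P P P) = { 'b', 'g' }
  PREDICT(X → b b P) = { 'b' }
  PREDICT(X → X g) = { 'b', 'g' }
For P:
  PREDICT(P → X g P) = { 'b', 'g' }
  PREDICT(P → g) = { 'g' }
  PREDICT(P → X) = { 'b', 'g' }

Conflict found: Predict set conflict for X: { 'b' }
The grammar is NOT LL(1).

Answer: No. Predict set conflict for X: { 'b' }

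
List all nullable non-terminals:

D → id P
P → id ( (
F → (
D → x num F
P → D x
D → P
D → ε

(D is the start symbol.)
{ 'D' }

ε-productions: D → ε
So D is immediately nullable.
No further non-terminal can be added: every production for the remaining non-terminals contains a terminal or a non-nullable non-terminal.
Nullable = { 'D' }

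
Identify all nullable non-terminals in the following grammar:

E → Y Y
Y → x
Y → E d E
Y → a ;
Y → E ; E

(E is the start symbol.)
None

There are no ε-productions, so no non-terminal can derive ε.
No non-terminals are nullable.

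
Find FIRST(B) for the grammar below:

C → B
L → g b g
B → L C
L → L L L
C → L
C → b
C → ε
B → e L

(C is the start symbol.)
{ 'e', 'g' }

To compute FIRST(B), examine every production with B on the left-hand side, reading each right-hand side left to right until a non-nullable symbol is reached.

FIRST sets of the other non-terminals involved (by the same procedure, iterated to a fixed point):
  FIRST(L) = { 'g' }

From B → L C:
  - L is a non-terminal: add FIRST(L) \ {ε} = { 'g' }
    L is not nullable, so stop
From B → e L:
  - e is a terminal: add 'e' and stop

Collecting: FIRST(B) = { 'e', 'g' }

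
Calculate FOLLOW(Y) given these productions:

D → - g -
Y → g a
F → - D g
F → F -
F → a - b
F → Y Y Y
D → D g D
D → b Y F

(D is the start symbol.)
{ $, '-', 'a', 'g' }

In F → Y Y Y: Y is followed by Y Y, add FIRST(Y Y) \ {ε} = { 'g' }
In F → Y Y Y: Y is followed by Y, add FIRST(Y) \ {ε} = { 'g' }
In F → Y Y Y: Y is at the end, add FOLLOW(F)
In D → b Y F: Y is followed by F, add FIRST(F) \ {ε} = { '-', 'a', 'g' }

The FOLLOW sets referred to above (computed the same way, to a fixed point):
  FOLLOW(F) = { $, '-', 'g' }

Taking the union: FOLLOW(Y) = { $, '-', 'a', 'g' }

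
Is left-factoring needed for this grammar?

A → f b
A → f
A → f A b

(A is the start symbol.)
Yes, A has productions with common prefix 'f'

Left-factoring is needed when two productions for the same non-terminal
share a common prefix on the right-hand side.

Productions for A:
  A → f b
  A → f
  A → f A b

Found common prefix 'f' in productions for A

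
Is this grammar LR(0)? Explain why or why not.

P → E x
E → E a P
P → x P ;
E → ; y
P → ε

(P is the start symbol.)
No. Shift-reduce conflict between [P → .] and [E → . ; y]

Augment with P' → P and build the canonical LR(0) collection (I0 = CLOSURE({[P' → . P]}), then GOTO on every symbol after a dot until no new states appear). It has 11 states:
  I0: { [E → . ; y], [E → . E a P], [P → . E x], [P → . x P ;], [P → .], [P' → . P] }  — shift, reduce
  I1: { [E → ; . y] }  — shift
  I2: { [E → E . a P], [P → E . x] }  — shift
  I3: { [P' → P .] }  — accept
  I4: { [E → . ; y], [E → . E a P], [P → . E x], [P → . x P ;], [P → .], [P → x . P ;] }  — shift, reduce
  I5: { [P → x P . ;] }  — shift
  I6: { [P → x P ; .] }  — reduce
  I7: { [E → . ; y], [E → . E a P], [E → E a . P], [P → . E x], [P → . x P ;], [P → .] }  — shift, reduce
  I8: { [P → E x .] }  — reduce
  I9: { [E → E a P .] }  — reduce
  I10: { [E → ; y .] }  — reduce

Conflict in state I0:
  Shift-reduce conflict between [P → .] and [E → . ; y]
So the grammar is NOT LR(0).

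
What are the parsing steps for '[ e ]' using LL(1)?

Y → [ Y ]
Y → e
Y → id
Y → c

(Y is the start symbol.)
LL(1) parsing maintains a stack (initially the start symbol over $) and the input. At each step: if the stack top is a terminal, match it against the current input token; if it is a non-terminal N, replace it with the RHS of M[N, lookahead] (the unique production whose predict set contains the lookahead).

Stack is shown with the top on the left.

Stack    Input    Action
------------------------
Y $      [ e ] $  output Y → [ Y ]
[ Y ] $  [ e ] $  match '['
Y ] $    e ] $    output Y → e
e ] $    e ] $    match 'e'
] $      ] $      match ']'
$        $        accept

The string is accepted.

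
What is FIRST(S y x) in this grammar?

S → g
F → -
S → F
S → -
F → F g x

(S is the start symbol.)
FIRST sets of the non-terminals involved (from the grammar, by fixed-point iteration):
  FIRST(S) = { '-', 'g' }

To compute FIRST(S y x), process the symbols left to right:
Symbol S is a non-terminal. Add FIRST(S) \ {ε} = { '-', 'g' }
S is not nullable (ε ∉ FIRST(S)), so stop here.
FIRST(S y x) = { '-', 'g' }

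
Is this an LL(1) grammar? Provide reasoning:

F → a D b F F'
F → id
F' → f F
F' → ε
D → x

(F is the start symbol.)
No. Predict set conflict for F': { 'f' }

A grammar is LL(1) if for each non-terminal N with multiple productions, the predict sets of those productions are pairwise disjoint, where PREDICT(N → α) = (FIRST(α) \ {ε}) ∪ (FOLLOW(N) if α ⇒* ε).

Relevant sets:
  FOLLOW(F') = { $, 'f' }

For F:
  PREDICT(F → a D b F F') = { 'a' }
  PREDICT(F → id) = { 'id' }
For F':
  PREDICT(F' → f F) = { 'f' }
  PREDICT(F' → ε) = { $, 'f' }
D has a single production, so nothing to check there.

Conflict found: Predict set conflict for F': { 'f' }
The grammar is NOT LL(1).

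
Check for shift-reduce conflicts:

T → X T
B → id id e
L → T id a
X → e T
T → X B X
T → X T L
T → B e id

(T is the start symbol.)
A shift-reduce conflict occurs when an LR(0) state has both:
  - a complete (reduce) item [A → α .] (dot at the end), and
  - a shift item [B → β . c γ] (dot before a terminal).

Augment with T' → T and build the canonical LR(0) collection (I0 = CLOSURE({[T' → . T]}), then GOTO on every symbol after a dot until no new states appear). It has 20 states:
  I0: { [B → . id id e], [T → . B e id], [T → . X B X], [T → . X T L], [T → . X T], [T' → . T], [X → . e T] }  — shift
  I1: { [T → B . e id] }  — shift
  I2: { [T' → T .] }  — accept
  I3: { [B → . id id e], [T → . B e id], [T → . X B X], [T → . X T L], [T → . X T], [T → X . B X], [T → X . T L], [T → X . T], [X → . e T] }  — shift
  I4: { [B → . id id e], [T → . B e id], [T → . X B X], [T → . X T L], [T → . X T], [X → . e T], [X → e . T] }  — shift
  I5: { [B → id . id e] }  — shift
  I6: { [B → id id . e] }  — shift
  I7: { [B → id id e .] }  — reduce
  I8: { [X → e T .] }  — reduce
  I9: { [T → B . e id], [T → X B . X], [X → . e T] }  — shift
  I10: { [B → . id id e], [L → . T id a], [T → . B e id], [T → . X B X], [T → . X T L], [T → . X T], [T → X T . L], [T → X T .], [X → . e T] }  — shift, reduce
  I11: { [T → X T L .] }  — reduce
  I12: { [L → T . id a] }  — shift
  I13: { [L → T id . a] }  — shift
  I14: { [L → T id a .] }  — reduce
  I15: { [T → X B X .] }  — reduce
  I16: { [B → . id id e], [T → . B e id], [T → . X B X], [T → . X T L], [T → . X T], [T → B e . id], [X → . e T], [X → e . T] }  — shift
  I17: { [B → id . id e], [T → B e id .] }  — shift, reduce
  I18: { [T → B e . id] }  — shift
  I19: { [T → B e id .] }  — reduce

I10 contains reduce item [T → X T .] and shift items [B → . id id e], [X → . e T] — shift-reduce conflict.
I17 contains reduce item [T → B e id .] and shift item [B → id . id e] — shift-reduce conflict.

Answer: Yes — I10: [T → X T .] vs [B → . id id e]; I17: [T → B e id .] vs [B → id . id e]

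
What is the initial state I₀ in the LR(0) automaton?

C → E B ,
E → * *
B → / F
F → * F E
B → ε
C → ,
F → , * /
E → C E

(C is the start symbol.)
{ [C → . ,], [C → . E B ,], [C' → . C], [E → . * *], [E → . C E] }

First, augment the grammar with C' → C
I₀ = CLOSURE({ [C' → . C] }):
  [C' → . C] has the dot before C: add [C → . E B ,], [C → . ,]
  [C → . E B ,] has the dot before E: add [E → . * *], [E → . C E]
No further items can be added.

I₀ = { [C → . ,], [C → . E B ,], [C' → . C], [E → . * *], [E → . C E] }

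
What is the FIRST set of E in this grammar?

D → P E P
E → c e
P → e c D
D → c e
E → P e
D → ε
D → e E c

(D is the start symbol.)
To compute FIRST(E), examine every production with E on the left-hand side, reading each right-hand side left to right until a non-nullable symbol is reached.

FIRST sets of the other non-terminals involved (by the same procedure, iterated to a fixed point):
  FIRST(P) = { 'e' }

From E → c e:
  - c is a terminal: add 'c' and stop
From E → P e:
  - P is a non-terminal: add FIRST(P) \ {ε} = { 'e' }
    P is not nullable, so stop

Collecting: FIRST(E) = { 'c', 'e' }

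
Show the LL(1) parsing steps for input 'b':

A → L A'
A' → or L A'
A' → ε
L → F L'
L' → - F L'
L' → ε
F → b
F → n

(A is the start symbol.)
LL(1) parsing maintains a stack (initially the start symbol over $) and the input. At each step: if the stack top is a terminal, match it against the current input token; if it is a non-terminal N, replace it with the RHS of M[N, lookahead] (the unique production whose predict set contains the lookahead).

Stack is shown with the top on the left.

Stack      Input  Action
------------------------
A $        b $    output A → L A'
L A' $     b $    output L → F L'
F L' A' $  b $    output F → b
b L' A' $  b $    match 'b'
L' A' $    $      output L' → ε
A' $       $      output A' → ε
$          $      accept

The string is accepted.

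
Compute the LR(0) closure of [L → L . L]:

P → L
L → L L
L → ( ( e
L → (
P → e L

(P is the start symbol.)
To compute CLOSURE, for each item [A → α.Bβ] where B is a non-terminal, add [B → .γ] for all productions B → γ; repeat for the newly added items until nothing changes.

Start with: [L → L . L]
  [L → L . L] has the dot before L: add [L → . L L], [L → . ( ( e], [L → . (]
No further items can be added.

CLOSURE = { [L → . ( ( e], [L → . (], [L → . L L], [L → L . L] }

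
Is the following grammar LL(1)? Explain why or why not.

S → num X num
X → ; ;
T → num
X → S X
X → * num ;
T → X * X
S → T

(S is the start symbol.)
A grammar is LL(1) if for each non-terminal N with multiple productions, the predict sets of those productions are pairwise disjoint, where PREDICT(N → α) = (FIRST(α) \ {ε}) ∪ (FOLLOW(N) if α ⇒* ε).

Relevant sets:
  FIRST(T) = { '*', ';', 'num' }
  FIRST(S) = { '*', ';', 'num' }
  FIRST(X) = { '*', ';', 'num' }

For S:
  PREDICT(S → num X num) = { 'num' }
  PREDICT(S → T) = { '*', ';', 'num' }
For X:
  PREDICT(X → ';' ';') = { ';' }
  PREDICT(X → S X) = { '*', ';', 'num' }
  PREDICT(X → '*' num ';') = { '*' }
For T:
  PREDICT(T → num) = { 'num' }
  PREDICT(T → X '*' X) = { '*', ';', 'num' }

Conflict found: Predict set conflict for S: { 'num' }
The grammar is NOT LL(1).

Answer: No. Predict set conflict for S: { 'num' }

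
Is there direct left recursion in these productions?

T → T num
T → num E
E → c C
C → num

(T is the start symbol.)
Direct left recursion occurs when N → N α for some non-terminal N (the right-hand side begins with the left-hand side itself).

T → T num: LEFT RECURSIVE (starts with T)
T → num E: starts with num
E → c C: starts with c
C → num: starts with num

The grammar has direct left recursion on: T.

Answer: Yes, T is left-recursive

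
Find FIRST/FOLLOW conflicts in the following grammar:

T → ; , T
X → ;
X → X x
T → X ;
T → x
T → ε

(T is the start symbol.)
A FIRST/FOLLOW conflict occurs when a non-terminal N has a nullable alternative N → β (β ⇒* ε) and another alternative N → α with FIRST(α) ∩ FOLLOW(N) ≠ ∅: on such a lookahead the parser cannot decide between expanding α and letting N vanish via β.

Nullable non-terminals: T.
FIRST sets used below: FIRST(X) = { ';' }

T: nullable alternative(s) T → ε; FOLLOW(T) = { $ }
  T → ; , T: FIRST \ {ε} = { ';' } — disjoint from FOLLOW(T)
  T → X ;: FIRST \ {ε} = { ';' } — disjoint from FOLLOW(T)
  T → x: FIRST \ {ε} = { 'x' } — disjoint from FOLLOW(T)
  T → ε: FIRST \ {ε} = { } — this is the only nullable alternative, skip

X has no nullable alternative, so no FIRST/FOLLOW check is needed there.

No FIRST/FOLLOW conflicts found.

Answer: No FIRST/FOLLOW conflicts.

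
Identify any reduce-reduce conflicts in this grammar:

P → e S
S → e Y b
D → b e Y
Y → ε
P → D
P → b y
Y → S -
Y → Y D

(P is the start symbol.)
No reduce-reduce conflicts

A reduce-reduce conflict occurs when an LR(0) state has two complete items [A → α .] and [B → β .] — both call for a reduction, and with no lookahead the parser cannot choose between them.

Augment with P' → P and build the canonical LR(0) collection (I0 = CLOSURE({[P' → . P]}), then GOTO on every symbol after a dot until no new states appear). It has 16 states:
  I0: { [D → . b e Y], [P → . D], [P → . b y], [P → . e S], [P' → . P] }  — shift
  I1: { [P → D .] }  — reduce
  I2: { [P' → P .] }  — accept
  I3: { [D → b . e Y], [P → b . y] }  — shift
  I4: { [P → e . S], [S → . e Y b] }  — shift
  I5: { [P → e S .] }  — reduce
  I6: { [S → . e Y b], [S → e . Y b], [Y → . S -], [Y → . Y D], [Y → .] }  — shift, reduce
  I7: { [Y → S . -] }  — shift
  I8: { [D → . b e Y], [S → e Y . b], [Y → Y . D] }  — shift
  I9: { [Y → Y D .] }  — reduce
  I10: { [D → b . e Y], [S → e Y b .] }  — shift, reduce
  I11: { [D → b e . Y], [S → . e Y b], [Y → . S -], [Y → . Y D], [Y → .] }  — shift, reduce
  I12: { [D → . b e Y], [D → b e Y .], [Y → Y . D] }  — shift, reduce
  I13: { [D → b . e Y] }  — shift
  I14: { [Y → S - .] }  — reduce
  I15: { [P → b y .] }  — reduce

No state contains more than one complete item.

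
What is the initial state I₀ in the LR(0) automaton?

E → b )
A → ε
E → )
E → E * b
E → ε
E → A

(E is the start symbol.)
{ [A → .], [E → . )], [E → . A], [E → . E * b], [E → . b )], [E → .], [E' → . E] }

First, augment the grammar with E' → E
I₀ = CLOSURE({ [E' → . E] }):
  [E' → . E] has the dot before E: add [E → . b )], [E → . )], [E → . E * b], [E → .], [E → . A]
  [E → . A] has the dot before A: add [A → .]
No further items can be added.

I₀ = { [A → .], [E → . )], [E → . A], [E → . E * b], [E → . b )], [E → .], [E' → . E] }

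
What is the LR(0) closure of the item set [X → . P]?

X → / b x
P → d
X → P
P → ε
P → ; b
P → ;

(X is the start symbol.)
{ [P → . ; b], [P → . ;], [P → . d], [P → .], [X → . P] }

To compute CLOSURE, for each item [A → α.Bβ] where B is a non-terminal, add [B → .γ] for all productions B → γ; repeat for the newly added items until nothing changes.

Start with: [X → . P]
  [X → . P] has the dot before P: add [P → . d], [P → .], [P → . ; b], [P → . ;]
No further items can be added.

CLOSURE = { [P → . ; b], [P → . ;], [P → . d], [P → .], [X → . P] }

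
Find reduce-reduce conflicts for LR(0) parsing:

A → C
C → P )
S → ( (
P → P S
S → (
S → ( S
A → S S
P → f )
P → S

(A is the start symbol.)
Yes — I11: [S → ( .] vs [S → ( ( .]

A reduce-reduce conflict occurs when an LR(0) state has two complete items [A → α .] and [B → β .] — both call for a reduction, and with no lookahead the parser cannot choose between them.

Augment with A' → A and build the canonical LR(0) collection (I0 = CLOSURE({[A' → . A]}), then GOTO on every symbol after a dot until no new states appear). It has 13 states:
  I0: { [A → . C], [A → . S S], [A' → . A], [C → . P )], [P → . P S], [P → . S], [P → . f )], [S → . ( (], [S → . ( S], [S → . (] }  — shift
  I1: { [S → ( . (], [S → ( . S], [S → ( .], [S → . ( (], [S → . ( S], [S → . (] }  — shift, reduce
  I2: { [A' → A .] }  — accept
  I3: { [A → C .] }  — reduce
  I4: { [C → P . )], [P → P . S], [S → . ( (], [S → . ( S], [S → . (] }  — shift
  I5: { [A → S . S], [P → S .], [S → . ( (], [S → . ( S], [S → . (] }  — shift, reduce
  I6: { [P → f . )] }  — shift
  I7: { [P → f ) .] }  — reduce
  I8: { [A → S S .] }  — reduce
  I9: { [C → P ) .] }  — reduce
  I10: { [P → P S .] }  — reduce
  I11: { [S → ( ( .], [S → ( . (], [S → ( . S], [S → ( .], [S → . ( (], [S → . ( S], [S → . (] }  — shift, 2 reduces
  I12: { [S → ( S .] }  — reduce

I11 contains complete items [S → ( .], [S → ( ( .] — reduce-reduce conflict.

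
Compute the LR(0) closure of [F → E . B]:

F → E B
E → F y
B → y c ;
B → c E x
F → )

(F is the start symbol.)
To compute CLOSURE, for each item [A → α.Bβ] where B is a non-terminal, add [B → .γ] for all productions B → γ; repeat for the newly added items until nothing changes.

Start with: [F → E . B]
  [F → E . B] has the dot before B: add [B → . y c ;], [B → . c E x]
No further items can be added.

CLOSURE = { [B → . c E x], [B → . y c ;], [F → E . B] }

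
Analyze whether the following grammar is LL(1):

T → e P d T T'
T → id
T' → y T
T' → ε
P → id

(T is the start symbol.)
No. Predict set conflict for T': { 'y' }

A grammar is LL(1) if for each non-terminal N with multiple productions, the predict sets of those productions are pairwise disjoint, where PREDICT(N → α) = (FIRST(α) \ {ε}) ∪ (FOLLOW(N) if α ⇒* ε).

Relevant sets:
  FOLLOW(T') = { $, 'y' }

For T:
  PREDICT(T → e P d T T') = { 'e' }
  PREDICT(T → id) = { 'id' }
For T':
  PREDICT(T' → y T) = { 'y' }
  PREDICT(T' → ε) = { $, 'y' }
P has a single production, so nothing to check there.

Conflict found: Predict set conflict for T': { 'y' }
The grammar is NOT LL(1).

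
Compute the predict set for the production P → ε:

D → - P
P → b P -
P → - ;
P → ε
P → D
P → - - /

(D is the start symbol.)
PREDICT(P → ε) = (FIRST(RHS) \ {ε}) ∪ (FOLLOW(P) if ε ∈ FIRST(RHS), i.e. RHS ⇒* ε)
The right-hand side is ε (FIRST(ε) = { ε }), so the predict set is FOLLOW(P) = { $, '-' }
PREDICT(P → ε) = { $, '-' }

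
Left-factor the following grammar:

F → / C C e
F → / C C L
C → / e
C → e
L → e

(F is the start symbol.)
F → / C C F'
F' → e
F' → L
C → / e
C → e
L → e

Left-factoring transforms A → αβ₁ | αβ₂ into A → αA' and A' → β₁ | β₂
(α is the longest common prefix among the alternatives). Repeat until
no nonterminal has two alternatives with a common prefix.

Round 1: F has alternatives sharing prefix '/ C C'. Introduce F': F → / C C F'
  Add: F' → e
  Add: F' → L

No remaining common prefixes — done.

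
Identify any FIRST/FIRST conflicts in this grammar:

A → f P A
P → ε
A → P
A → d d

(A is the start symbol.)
No FIRST/FIRST conflicts.

FIRST sets of the non-terminals at (or reachable through a nullable prefix from) the front of some alternative:
  FIRST(P) = { ε }

Productions for A:
  A → f P A: FIRST = { 'f' }
  A → P: FIRST = { ε }
  A → d d: FIRST = { 'd' }
P has only one production, so no FIRST/FIRST conflict is possible there.

All alternatives of each non-terminal have pairwise disjoint FIRST sets.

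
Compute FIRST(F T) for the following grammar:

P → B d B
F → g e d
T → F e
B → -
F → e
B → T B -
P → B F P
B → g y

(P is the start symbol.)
{ 'e', 'g' }

FIRST sets of the non-terminals involved (from the grammar, by fixed-point iteration):
  FIRST(F) = { 'e', 'g' }

To compute FIRST(F T), process the symbols left to right:
Symbol F is a non-terminal. Add FIRST(F) \ {ε} = { 'e', 'g' }
F is not nullable (ε ∉ FIRST(F)), so stop here.
FIRST(F T) = { 'e', 'g' }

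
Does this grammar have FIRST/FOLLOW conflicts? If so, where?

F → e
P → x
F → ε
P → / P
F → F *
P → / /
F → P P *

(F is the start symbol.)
Yes. F → F '*' with FOLLOW(F) on { '*' }

A FIRST/FOLLOW conflict occurs when a non-terminal N has a nullable alternative N → β (β ⇒* ε) and another alternative N → α with FIRST(α) ∩ FOLLOW(N) ≠ ∅: on such a lookahead the parser cannot decide between expanding α and letting N vanish via β.

Nullable non-terminals: F.
FIRST sets used below: FIRST(F) = { '*', '/', 'e', 'x', ε }, FIRST(P) = { '/', 'x' }

F: nullable alternative(s) F → ε; FOLLOW(F) = { $, '*' }
  F → e: FIRST \ {ε} = { 'e' } — disjoint from FOLLOW(F)
  F → ε: FIRST \ {ε} = { } — this is the only nullable alternative, skip
  F → F *: FIRST \ {ε} = { '*', '/', 'e', 'x' } — overlaps FOLLOW(F) on { '*' }: CONFLICT
  F → P P *: FIRST \ {ε} = { '/', 'x' } — disjoint from FOLLOW(F)

P has no nullable alternative, so no FIRST/FOLLOW check is needed there.

So the grammar has 1 FIRST/FOLLOW conflict (marked CONFLICT above).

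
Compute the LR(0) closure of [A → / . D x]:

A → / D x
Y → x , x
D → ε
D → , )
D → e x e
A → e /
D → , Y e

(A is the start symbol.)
Start with: [A → / . D x]
  [A → / . D x] has the dot before D: add [D → .], [D → . , )], [D → . e x e], [D → . , Y e]
No further items can be added.

CLOSURE = { [A → / . D x], [D → . , )], [D → . , Y e], [D → . e x e], [D → .] }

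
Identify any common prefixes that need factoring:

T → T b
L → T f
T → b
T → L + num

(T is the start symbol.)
No, left-factoring is not needed

Left-factoring is needed when two productions for the same non-terminal
share a common prefix on the right-hand side.

Productions for T:
  T → T b
  T → b
  T → L + num

No common prefixes found.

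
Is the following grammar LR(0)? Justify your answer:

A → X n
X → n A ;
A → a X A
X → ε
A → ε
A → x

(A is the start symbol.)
No. Shift-reduce conflict between [A → .] and [A → . a X A]

Augment with A' → A and build the canonical LR(0) collection (I0 = CLOSURE({[A' → . A]}), then GOTO on every symbol after a dot until no new states appear). It has 11 states:
  I0: { [A → . X n], [A → . a X A], [A → . x], [A → .], [A' → . A], [X → . n A ;], [X → .] }  — shift, 2 reduces
  I1: { [A' → A .] }  — accept
  I2: { [A → X . n] }  — shift
  I3: { [A → a . X A], [X → . n A ;], [X → .] }  — shift, reduce
  I4: { [A → . X n], [A → . a X A], [A → . x], [A → .], [X → . n A ;], [X → .], [X → n . A ;] }  — shift, 2 reduces
  I5: { [A → x .] }  — reduce
  I6: { [X → n A . ;] }  — shift
  I7: { [X → n A ; .] }  — reduce
  I8: { [A → . X n], [A → . a X A], [A → . x], [A → .], [A → a X . A], [X → . n A ;], [X → .] }  — shift, 2 reduces
  I9: { [A → a X A .] }  — reduce
  I10: { [A → X n .] }  — reduce

Conflict in state I0:
  Shift-reduce conflict between [A → .] and [A → . a X A]
So the grammar is NOT LR(0).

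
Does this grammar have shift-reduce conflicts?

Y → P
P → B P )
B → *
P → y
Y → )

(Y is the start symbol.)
Augment with Y' → Y and build the canonical LR(0) collection (I0 = CLOSURE({[Y' → . Y]}), then GOTO on every symbol after a dot until no new states appear). It has 9 states:
  I0: { [B → . *], [P → . B P )], [P → . y], [Y → . )], [Y → . P], [Y' → . Y] }  — shift
  I1: { [Y → ) .] }  — reduce
  I2: { [B → * .] }  — reduce
  I3: { [B → . *], [P → . B P )], [P → . y], [P → B . P )] }  — shift
  I4: { [Y → P .] }  — reduce
  I5: { [Y' → Y .] }  — accept
  I6: { [P → y .] }  — reduce
  I7: { [P → B P . )] }  — shift
  I8: { [P → B P ) .] }  — reduce

No state contains both a complete item and a shift item.

Answer: No shift-reduce conflicts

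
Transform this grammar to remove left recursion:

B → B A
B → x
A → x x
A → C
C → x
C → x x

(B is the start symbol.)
B → x B'
B' → A B'
B' → ε
A → x x
A → C
C → x
C → x x

B is directly left-recursive. The standard transformation for
  A → A α₁ | ... | A α_m | β₁ | ... | β_n
is
  A  → β₁ A' | ... | β_n A'
  A' → α₁ A' | ... | α_m A' | ε

B → x becomes B → x B'
B → B A becomes B' → A B'
Add B' → ε

Productions for other non-terminals are unchanged:
  A → x x
  A → C
  C → x
  C → x x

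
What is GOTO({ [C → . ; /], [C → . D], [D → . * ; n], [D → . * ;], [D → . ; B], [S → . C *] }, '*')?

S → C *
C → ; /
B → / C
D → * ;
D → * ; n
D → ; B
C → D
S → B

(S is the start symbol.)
GOTO(I, '*') = CLOSURE({ [A → αX.β] : [A → α.Xβ] ∈ I, X = '*' })

Items with dot before '*', with the dot advanced:
  [D → . * ;] → [D → * . ;]
  [D → . * ; n] → [D → * . ; n]
Closure adds nothing (no advanced item has the dot before a non-terminal).

GOTO = { [D → * . ; n], [D → * . ;] }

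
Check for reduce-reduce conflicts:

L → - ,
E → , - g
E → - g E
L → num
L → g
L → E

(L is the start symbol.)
No reduce-reduce conflicts

A reduce-reduce conflict occurs when an LR(0) state has two complete items [A → α .] and [B → β .] — both call for a reduction, and with no lookahead the parser cannot choose between them.

Augment with L' → L and build the canonical LR(0) collection (I0 = CLOSURE({[L' → . L]}), then GOTO on every symbol after a dot until no new states appear). It has 13 states:
  I0: { [E → . , - g], [E → . - g E], [L → . - ,], [L → . E], [L → . g], [L → . num], [L' → . L] }  — shift
  I1: { [E → , . - g] }  — shift
  I2: { [E → - . g E], [L → - . ,] }  — shift
  I3: { [L → E .] }  — reduce
  I4: { [L' → L .] }  — accept
  I5: { [L → g .] }  — reduce
  I6: { [L → num .] }  — reduce
  I7: { [L → - , .] }  — reduce
  I8: { [E → - g . E], [E → . , - g], [E → . - g E] }  — shift
  I9: { [E → - . g E] }  — shift
  I10: { [E → - g E .] }  — reduce
  I11: { [E → , - . g] }  — shift
  I12: { [E → , - g .] }  — reduce

No state contains more than one complete item.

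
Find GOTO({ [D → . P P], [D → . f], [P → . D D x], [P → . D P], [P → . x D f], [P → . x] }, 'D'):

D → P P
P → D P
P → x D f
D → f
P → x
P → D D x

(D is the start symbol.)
GOTO(I, 'D') = CLOSURE({ [A → αX.β] : [A → α.Xβ] ∈ I, X = 'D' })

Items with dot before 'D', with the dot advanced:
  [P → . D D x] → [P → D . D x]
  [P → . D P] → [P → D . P]
Closure of the advanced items:
  [P → D . D x] has the dot before D: add [D → . P P], [D → . f]
  [P → D . P] has the dot before P: add [P → . D P], [P → . x D f], [P → . x], [P → . D D x]

GOTO = { [D → . P P], [D → . f], [P → . D D x], [P → . D P], [P → . x D f], [P → . x], [P → D . D x], [P → D . P] }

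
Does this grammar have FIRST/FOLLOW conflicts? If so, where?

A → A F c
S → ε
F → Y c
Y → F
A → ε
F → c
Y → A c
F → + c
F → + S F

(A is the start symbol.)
A FIRST/FOLLOW conflict occurs when a non-terminal N has a nullable alternative N → β (β ⇒* ε) and another alternative N → α with FIRST(α) ∩ FOLLOW(N) ≠ ∅: on such a lookahead the parser cannot decide between expanding α and letting N vanish via β.

Nullable non-terminals: A, S.
FIRST sets used below: FIRST(A) = { '+', 'c', ε }, FIRST(F) = { '+', 'c' }

A: nullable alternative(s) A → ε; FOLLOW(A) = { $, '+', 'c' }
  A → A F c: FIRST \ {ε} = { '+', 'c' } — overlaps FOLLOW(A) on { '+', 'c' }: CONFLICT
  A → ε: FIRST \ {ε} = { } — this is the only nullable alternative, skip
S has a nullable alternative but only one production, so nothing to check.

F, Y have no nullable alternative, so no FIRST/FOLLOW check is needed there.

So the grammar has 1 FIRST/FOLLOW conflict (marked CONFLICT above).

Answer: Yes. A → A F c with FOLLOW(A) on { '+', 'c' }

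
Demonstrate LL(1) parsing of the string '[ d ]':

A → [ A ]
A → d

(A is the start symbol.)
Stack is shown with the top on the left.

Stack    Input    Action
------------------------
A $      [ d ] $  output A → [ A ]
[ A ] $  [ d ] $  match '['
A ] $    d ] $    output A → d
d ] $    d ] $    match 'd'
] $      ] $      match ']'
$        $        accept

The string is accepted.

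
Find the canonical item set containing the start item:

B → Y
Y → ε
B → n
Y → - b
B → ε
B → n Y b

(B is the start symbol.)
{ [B → . Y], [B → . n Y b], [B → . n], [B → .], [B' → . B], [Y → . - b], [Y → .] }

First, augment the grammar with B' → B
I₀ = CLOSURE({ [B' → . B] }):
  [B' → . B] has the dot before B: add [B → . Y], [B → . n], [B → .], [B → . n Y b]
  [B → . Y] has the dot before Y: add [Y → .], [Y → . - b]
No further items can be added.

I₀ = { [B → . Y], [B → . n Y b], [B → . n], [B → .], [B' → . B], [Y → . - b], [Y → .] }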